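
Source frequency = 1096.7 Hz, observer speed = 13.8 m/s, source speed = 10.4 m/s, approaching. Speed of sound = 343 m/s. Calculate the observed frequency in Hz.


Given values:
  f_s = 1096.7 Hz, v_o = 13.8 m/s, v_s = 10.4 m/s
  Direction: approaching
Formula: f_o = f_s * (c + v_o) / (c - v_s)
Numerator: c + v_o = 343 + 13.8 = 356.8
Denominator: c - v_s = 343 - 10.4 = 332.6
f_o = 1096.7 * 356.8 / 332.6 = 1176.5

1176.5 Hz


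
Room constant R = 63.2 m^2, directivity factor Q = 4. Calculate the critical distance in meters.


Given values:
  R = 63.2 m^2, Q = 4
Formula: d_c = 0.141 * sqrt(Q * R)
Compute Q * R = 4 * 63.2 = 252.8
Compute sqrt(252.8) = 15.8997
d_c = 0.141 * 15.8997 = 2.242

2.242 m


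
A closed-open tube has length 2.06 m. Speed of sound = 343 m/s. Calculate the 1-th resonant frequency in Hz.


Given values:
  Tube type: closed-open, L = 2.06 m, c = 343 m/s, n = 1
Formula: f_n = (2n - 1) * c / (4 * L)
Compute 2n - 1 = 2*1 - 1 = 1
Compute 4 * L = 4 * 2.06 = 8.24
f = 1 * 343 / 8.24
f = 41.63

41.63 Hz


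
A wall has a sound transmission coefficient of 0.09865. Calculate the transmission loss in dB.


Given values:
  tau = 0.09865
Formula: TL = 10 * log10(1 / tau)
Compute 1 / tau = 1 / 0.09865 = 10.1368
Compute log10(10.1368) = 1.005901
TL = 10 * 1.005901 = 10.06

10.06 dB


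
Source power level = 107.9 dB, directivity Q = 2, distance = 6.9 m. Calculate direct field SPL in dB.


Given values:
  Lw = 107.9 dB, Q = 2, r = 6.9 m
Formula: SPL = Lw + 10 * log10(Q / (4 * pi * r^2))
Compute 4 * pi * r^2 = 4 * pi * 6.9^2 = 598.2849
Compute Q / denom = 2 / 598.2849 = 0.00334289
Compute 10 * log10(0.00334289) = -24.7588
SPL = 107.9 + (-24.7588) = 83.14

83.14 dB


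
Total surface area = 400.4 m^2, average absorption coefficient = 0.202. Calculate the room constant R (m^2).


Given values:
  S = 400.4 m^2, alpha = 0.202
Formula: R = S * alpha / (1 - alpha)
Numerator: 400.4 * 0.202 = 80.8808
Denominator: 1 - 0.202 = 0.798
R = 80.8808 / 0.798 = 101.35

101.35 m^2


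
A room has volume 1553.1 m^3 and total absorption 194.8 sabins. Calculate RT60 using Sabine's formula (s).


Given values:
  V = 1553.1 m^3
  A = 194.8 sabins
Formula: RT60 = 0.161 * V / A
Numerator: 0.161 * 1553.1 = 250.0491
RT60 = 250.0491 / 194.8 = 1.284

1.284 s


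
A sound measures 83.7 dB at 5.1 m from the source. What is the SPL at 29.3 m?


Given values:
  SPL1 = 83.7 dB, r1 = 5.1 m, r2 = 29.3 m
Formula: SPL2 = SPL1 - 20 * log10(r2 / r1)
Compute ratio: r2 / r1 = 29.3 / 5.1 = 5.7451
Compute log10: log10(5.7451) = 0.759298
Compute drop: 20 * 0.759298 = 15.186
SPL2 = 83.7 - 15.186 = 68.51

68.51 dB


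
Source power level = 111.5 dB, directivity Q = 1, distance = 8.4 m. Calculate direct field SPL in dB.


Given values:
  Lw = 111.5 dB, Q = 1, r = 8.4 m
Formula: SPL = Lw + 10 * log10(Q / (4 * pi * r^2))
Compute 4 * pi * r^2 = 4 * pi * 8.4^2 = 886.6831
Compute Q / denom = 1 / 886.6831 = 0.0011278
Compute 10 * log10(0.0011278) = -29.4777
SPL = 111.5 + (-29.4777) = 82.02

82.02 dB


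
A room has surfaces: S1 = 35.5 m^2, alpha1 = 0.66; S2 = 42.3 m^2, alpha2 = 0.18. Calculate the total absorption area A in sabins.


Given surfaces:
  Surface 1: 35.5 * 0.66 = 23.43
  Surface 2: 42.3 * 0.18 = 7.614
Formula: A = sum(Si * alpha_i)
A = 23.43 + 7.614
A = 31.04

31.04 sabins


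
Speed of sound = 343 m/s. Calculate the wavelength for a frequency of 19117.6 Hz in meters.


Given values:
  c = 343 m/s, f = 19117.6 Hz
Formula: lambda = c / f
lambda = 343 / 19117.6
lambda = 0.0179

0.0179 m


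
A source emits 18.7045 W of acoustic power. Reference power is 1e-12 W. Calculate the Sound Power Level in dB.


Given values:
  W = 18.7045 W
  W_ref = 1e-12 W
Formula: SWL = 10 * log10(W / W_ref)
Compute ratio: W / W_ref = 18704500000000
Compute log10: log10(18704500000000) = 13.271946
Multiply: SWL = 10 * 13.271946 = 132.72

132.72 dB


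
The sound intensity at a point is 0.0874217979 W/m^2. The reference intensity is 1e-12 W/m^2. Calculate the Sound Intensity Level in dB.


Given values:
  I = 0.0874217979 W/m^2
  I_ref = 1e-12 W/m^2
Formula: SIL = 10 * log10(I / I_ref)
Compute ratio: I / I_ref = 87421797900
Compute log10: log10(87421797900) = 10.94162
Multiply: SIL = 10 * 10.94162 = 109.42

109.42 dB


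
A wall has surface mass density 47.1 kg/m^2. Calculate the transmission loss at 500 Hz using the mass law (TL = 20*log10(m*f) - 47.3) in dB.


Given values:
  m = 47.1 kg/m^2, f = 500 Hz
Formula: TL = 20 * log10(m * f) - 47.3
Compute m * f = 47.1 * 500 = 23550.0
Compute log10(23550.0) = 4.371991
Compute 20 * 4.371991 = 87.4398
TL = 87.4398 - 47.3 = 40.14

40.14 dB


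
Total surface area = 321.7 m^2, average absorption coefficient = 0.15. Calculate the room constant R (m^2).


Given values:
  S = 321.7 m^2, alpha = 0.15
Formula: R = S * alpha / (1 - alpha)
Numerator: 321.7 * 0.15 = 48.255
Denominator: 1 - 0.15 = 0.85
R = 48.255 / 0.85 = 56.77

56.77 m^2


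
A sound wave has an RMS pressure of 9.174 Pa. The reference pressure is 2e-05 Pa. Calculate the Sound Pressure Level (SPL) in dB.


Given values:
  p = 9.174 Pa
  p_ref = 2e-05 Pa
Formula: SPL = 20 * log10(p / p_ref)
Compute ratio: p / p_ref = 9.174 / 2e-05 = 458700
Compute log10: log10(458700) = 5.661529
Multiply: SPL = 20 * 5.661529 = 113.23

113.23 dB


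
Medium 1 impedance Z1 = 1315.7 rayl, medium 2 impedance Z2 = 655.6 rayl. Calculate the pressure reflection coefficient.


Given values:
  Z1 = 1315.7 rayl, Z2 = 655.6 rayl
Formula: R = (Z2 - Z1) / (Z2 + Z1)
Numerator: Z2 - Z1 = 655.6 - 1315.7 = -660.1
Denominator: Z2 + Z1 = 655.6 + 1315.7 = 1971.3
R = -660.1 / 1971.3 = -0.3349

-0.3349


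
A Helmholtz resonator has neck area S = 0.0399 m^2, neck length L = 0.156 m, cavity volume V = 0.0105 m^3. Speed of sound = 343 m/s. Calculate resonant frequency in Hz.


Given values:
  S = 0.0399 m^2, L = 0.156 m, V = 0.0105 m^3, c = 343 m/s
Formula: f = (c / (2*pi)) * sqrt(S / (V * L))
Compute V * L = 0.0105 * 0.156 = 0.001638
Compute S / (V * L) = 0.0399 / 0.001638 = 24.359
Compute sqrt(24.359) = 4.935484
Compute c / (2*pi) = 343 / 6.283185 = 54.590148
f = 54.590148 * 4.935484 = 269.43

269.43 Hz


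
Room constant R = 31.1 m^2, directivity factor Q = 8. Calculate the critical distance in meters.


Given values:
  R = 31.1 m^2, Q = 8
Formula: d_c = 0.141 * sqrt(Q * R)
Compute Q * R = 8 * 31.1 = 248.8
Compute sqrt(248.8) = 15.7734
d_c = 0.141 * 15.7734 = 2.224

2.224 m


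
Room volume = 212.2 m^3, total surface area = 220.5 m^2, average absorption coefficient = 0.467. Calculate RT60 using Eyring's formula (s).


Given values:
  V = 212.2 m^3, S = 220.5 m^2, alpha = 0.467
Formula: RT60 = 0.161 * V / (-S * ln(1 - alpha))
Compute ln(1 - 0.467) = ln(0.533) = -0.629234
Denominator: -220.5 * -0.629234 = 138.7461
Numerator: 0.161 * 212.2 = 34.1642
RT60 = 34.1642 / 138.7461 = 0.246

0.246 s


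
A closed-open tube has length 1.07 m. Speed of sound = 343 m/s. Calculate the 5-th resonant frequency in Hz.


Given values:
  Tube type: closed-open, L = 1.07 m, c = 343 m/s, n = 5
Formula: f_n = (2n - 1) * c / (4 * L)
Compute 2n - 1 = 2*5 - 1 = 9
Compute 4 * L = 4 * 1.07 = 4.28
f = 9 * 343 / 4.28
f = 721.26

721.26 Hz


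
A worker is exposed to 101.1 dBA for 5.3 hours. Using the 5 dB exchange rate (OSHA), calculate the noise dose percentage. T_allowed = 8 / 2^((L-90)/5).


Given values:
  L = 101.1 dBA, T = 5.3 hours
Formula: T_allowed = 8 / 2^((L - 90) / 5)
Compute exponent: (101.1 - 90) / 5 = 2.22
Compute 2^(2.22) = 4.658934
T_allowed = 8 / 4.658934 = 1.717131 hours
Dose = (T / T_allowed) * 100
Dose = (5.3 / 1.717131) * 100 = 308.65

308.65 %


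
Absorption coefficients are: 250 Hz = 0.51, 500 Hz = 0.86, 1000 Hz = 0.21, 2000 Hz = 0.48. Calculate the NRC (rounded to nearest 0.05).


Given values:
  a_250 = 0.51, a_500 = 0.86
  a_1000 = 0.21, a_2000 = 0.48
Formula: NRC = (a250 + a500 + a1000 + a2000) / 4
Sum = 0.51 + 0.86 + 0.21 + 0.48 = 2.06
NRC = 2.06 / 4 = 0.515
Rounded to nearest 0.05: 0.5

0.5


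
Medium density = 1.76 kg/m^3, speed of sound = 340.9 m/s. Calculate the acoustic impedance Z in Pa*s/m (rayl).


Given values:
  rho = 1.76 kg/m^3
  c = 340.9 m/s
Formula: Z = rho * c
Z = 1.76 * 340.9
Z = 599.98

599.98 rayl


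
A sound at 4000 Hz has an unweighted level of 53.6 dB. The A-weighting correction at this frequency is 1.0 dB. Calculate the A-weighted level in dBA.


Given values:
  SPL = 53.6 dB
  A-weighting at 4000 Hz = 1.0 dB
Formula: L_A = SPL + A_weight
L_A = 53.6 + (1.0)
L_A = 54.6

54.6 dBA


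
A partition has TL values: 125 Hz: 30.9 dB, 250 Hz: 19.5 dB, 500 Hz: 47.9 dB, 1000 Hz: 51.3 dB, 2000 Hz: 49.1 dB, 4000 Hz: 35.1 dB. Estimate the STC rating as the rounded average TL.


Given TL values at each frequency:
  125 Hz: 30.9 dB
  250 Hz: 19.5 dB
  500 Hz: 47.9 dB
  1000 Hz: 51.3 dB
  2000 Hz: 49.1 dB
  4000 Hz: 35.1 dB
Formula: STC ~ round(average of TL values)
Sum = 30.9 + 19.5 + 47.9 + 51.3 + 49.1 + 35.1 = 233.8
Average = 233.8 / 6 = 38.97
Rounded: 39

39


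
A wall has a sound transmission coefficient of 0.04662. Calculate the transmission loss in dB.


Given values:
  tau = 0.04662
Formula: TL = 10 * log10(1 / tau)
Compute 1 / tau = 1 / 0.04662 = 21.45
Compute log10(21.45) = 1.331427
TL = 10 * 1.331427 = 13.31

13.31 dB


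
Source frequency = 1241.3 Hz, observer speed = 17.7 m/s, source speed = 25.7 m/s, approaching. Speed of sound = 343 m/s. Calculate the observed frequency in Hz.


Given values:
  f_s = 1241.3 Hz, v_o = 17.7 m/s, v_s = 25.7 m/s
  Direction: approaching
Formula: f_o = f_s * (c + v_o) / (c - v_s)
Numerator: c + v_o = 343 + 17.7 = 360.7
Denominator: c - v_s = 343 - 25.7 = 317.3
f_o = 1241.3 * 360.7 / 317.3 = 1411.08

1411.08 Hz


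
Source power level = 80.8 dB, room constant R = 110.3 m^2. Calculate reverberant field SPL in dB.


Given values:
  Lw = 80.8 dB, R = 110.3 m^2
Formula: SPL = Lw + 10 * log10(4 / R)
Compute 4 / R = 4 / 110.3 = 0.036265
Compute 10 * log10(0.036265) = -14.4051
SPL = 80.8 + (-14.4051) = 66.39

66.39 dB


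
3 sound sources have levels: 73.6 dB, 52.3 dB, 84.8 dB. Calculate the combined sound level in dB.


Formula: L_total = 10 * log10( sum(10^(Li/10)) )
  Source 1: 10^(73.6/10) = 22908676.5277
  Source 2: 10^(52.3/10) = 169824.3652
  Source 3: 10^(84.8/10) = 301995172.0402
Sum of linear values = 325073672.9331
L_total = 10 * log10(325073672.9331) = 85.12

85.12 dB


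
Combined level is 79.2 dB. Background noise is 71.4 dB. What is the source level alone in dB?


Given values:
  L_total = 79.2 dB, L_bg = 71.4 dB
Formula: L_source = 10 * log10(10^(L_total/10) - 10^(L_bg/10))
Convert to linear:
  10^(79.2/10) = 83176377.1103
  10^(71.4/10) = 13803842.646
Difference: 83176377.1103 - 13803842.646 = 69372534.4643
L_source = 10 * log10(69372534.4643) = 78.41

78.41 dB


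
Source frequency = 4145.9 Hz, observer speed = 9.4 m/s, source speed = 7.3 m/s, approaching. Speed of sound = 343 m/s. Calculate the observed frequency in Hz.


Given values:
  f_s = 4145.9 Hz, v_o = 9.4 m/s, v_s = 7.3 m/s
  Direction: approaching
Formula: f_o = f_s * (c + v_o) / (c - v_s)
Numerator: c + v_o = 343 + 9.4 = 352.4
Denominator: c - v_s = 343 - 7.3 = 335.7
f_o = 4145.9 * 352.4 / 335.7 = 4352.15

4352.15 Hz


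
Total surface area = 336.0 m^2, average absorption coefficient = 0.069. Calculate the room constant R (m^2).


Given values:
  S = 336.0 m^2, alpha = 0.069
Formula: R = S * alpha / (1 - alpha)
Numerator: 336.0 * 0.069 = 23.184
Denominator: 1 - 0.069 = 0.931
R = 23.184 / 0.931 = 24.9

24.9 m^2


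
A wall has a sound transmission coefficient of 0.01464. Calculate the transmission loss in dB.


Given values:
  tau = 0.01464
Formula: TL = 10 * log10(1 / tau)
Compute 1 / tau = 1 / 0.01464 = 68.306
Compute log10(68.306) = 1.834459
TL = 10 * 1.834459 = 18.34

18.34 dB


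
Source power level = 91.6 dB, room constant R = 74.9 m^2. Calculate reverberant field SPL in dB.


Given values:
  Lw = 91.6 dB, R = 74.9 m^2
Formula: SPL = Lw + 10 * log10(4 / R)
Compute 4 / R = 4 / 74.9 = 0.053405
Compute 10 * log10(0.053405) = -12.7242
SPL = 91.6 + (-12.7242) = 78.88

78.88 dB


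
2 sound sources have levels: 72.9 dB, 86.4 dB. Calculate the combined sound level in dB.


Formula: L_total = 10 * log10( sum(10^(Li/10)) )
  Source 1: 10^(72.9/10) = 19498445.9976
  Source 2: 10^(86.4/10) = 436515832.2402
Sum of linear values = 456014278.2378
L_total = 10 * log10(456014278.2378) = 86.59

86.59 dB


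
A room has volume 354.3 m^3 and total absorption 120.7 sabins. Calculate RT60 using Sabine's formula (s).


Given values:
  V = 354.3 m^3
  A = 120.7 sabins
Formula: RT60 = 0.161 * V / A
Numerator: 0.161 * 354.3 = 57.0423
RT60 = 57.0423 / 120.7 = 0.473

0.473 s


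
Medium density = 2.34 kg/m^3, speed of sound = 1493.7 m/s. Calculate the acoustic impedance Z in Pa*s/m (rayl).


Given values:
  rho = 2.34 kg/m^3
  c = 1493.7 m/s
Formula: Z = rho * c
Z = 2.34 * 1493.7
Z = 3495.26

3495.26 rayl


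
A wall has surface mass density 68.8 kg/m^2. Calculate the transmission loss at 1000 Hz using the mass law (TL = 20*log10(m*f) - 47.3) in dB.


Given values:
  m = 68.8 kg/m^2, f = 1000 Hz
Formula: TL = 20 * log10(m * f) - 47.3
Compute m * f = 68.8 * 1000 = 68800.0
Compute log10(68800.0) = 4.837588
Compute 20 * 4.837588 = 96.7518
TL = 96.7518 - 47.3 = 49.45

49.45 dB


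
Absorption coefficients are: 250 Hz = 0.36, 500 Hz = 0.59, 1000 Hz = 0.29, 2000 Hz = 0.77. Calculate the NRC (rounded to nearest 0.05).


Given values:
  a_250 = 0.36, a_500 = 0.59
  a_1000 = 0.29, a_2000 = 0.77
Formula: NRC = (a250 + a500 + a1000 + a2000) / 4
Sum = 0.36 + 0.59 + 0.29 + 0.77 = 2.01
NRC = 2.01 / 4 = 0.5025
Rounded to nearest 0.05: 0.5

0.5


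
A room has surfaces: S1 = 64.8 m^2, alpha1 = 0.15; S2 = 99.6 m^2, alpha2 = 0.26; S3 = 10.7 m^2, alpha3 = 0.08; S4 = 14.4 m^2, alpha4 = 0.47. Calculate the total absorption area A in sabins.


Given surfaces:
  Surface 1: 64.8 * 0.15 = 9.72
  Surface 2: 99.6 * 0.26 = 25.896
  Surface 3: 10.7 * 0.08 = 0.856
  Surface 4: 14.4 * 0.47 = 6.768
Formula: A = sum(Si * alpha_i)
A = 9.72 + 25.896 + 0.856 + 6.768
A = 43.24

43.24 sabins


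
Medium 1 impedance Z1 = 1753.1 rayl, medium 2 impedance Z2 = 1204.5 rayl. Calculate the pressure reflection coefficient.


Given values:
  Z1 = 1753.1 rayl, Z2 = 1204.5 rayl
Formula: R = (Z2 - Z1) / (Z2 + Z1)
Numerator: Z2 - Z1 = 1204.5 - 1753.1 = -548.6
Denominator: Z2 + Z1 = 1204.5 + 1753.1 = 2957.6
R = -548.6 / 2957.6 = -0.1855

-0.1855


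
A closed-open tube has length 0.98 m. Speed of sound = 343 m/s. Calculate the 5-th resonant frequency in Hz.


Given values:
  Tube type: closed-open, L = 0.98 m, c = 343 m/s, n = 5
Formula: f_n = (2n - 1) * c / (4 * L)
Compute 2n - 1 = 2*5 - 1 = 9
Compute 4 * L = 4 * 0.98 = 3.92
f = 9 * 343 / 3.92
f = 787.5

787.5 Hz


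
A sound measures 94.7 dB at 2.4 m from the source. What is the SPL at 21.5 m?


Given values:
  SPL1 = 94.7 dB, r1 = 2.4 m, r2 = 21.5 m
Formula: SPL2 = SPL1 - 20 * log10(r2 / r1)
Compute ratio: r2 / r1 = 21.5 / 2.4 = 8.9583
Compute log10: log10(8.9583) = 0.952226
Compute drop: 20 * 0.952226 = 19.0445
SPL2 = 94.7 - 19.0445 = 75.66

75.66 dB


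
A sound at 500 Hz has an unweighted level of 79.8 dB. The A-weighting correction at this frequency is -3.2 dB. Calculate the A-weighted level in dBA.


Given values:
  SPL = 79.8 dB
  A-weighting at 500 Hz = -3.2 dB
Formula: L_A = SPL + A_weight
L_A = 79.8 + (-3.2)
L_A = 76.6

76.6 dBA


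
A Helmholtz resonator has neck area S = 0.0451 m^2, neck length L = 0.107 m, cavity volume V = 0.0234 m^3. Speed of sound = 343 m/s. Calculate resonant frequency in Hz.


Given values:
  S = 0.0451 m^2, L = 0.107 m, V = 0.0234 m^3, c = 343 m/s
Formula: f = (c / (2*pi)) * sqrt(S / (V * L))
Compute V * L = 0.0234 * 0.107 = 0.0025038
Compute S / (V * L) = 0.0451 / 0.0025038 = 18.0126
Compute sqrt(18.0126) = 4.244125
Compute c / (2*pi) = 343 / 6.283185 = 54.590148
f = 54.590148 * 4.244125 = 231.69

231.69 Hz


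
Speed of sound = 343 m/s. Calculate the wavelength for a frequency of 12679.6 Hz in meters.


Given values:
  c = 343 m/s, f = 12679.6 Hz
Formula: lambda = c / f
lambda = 343 / 12679.6
lambda = 0.0271

0.0271 m


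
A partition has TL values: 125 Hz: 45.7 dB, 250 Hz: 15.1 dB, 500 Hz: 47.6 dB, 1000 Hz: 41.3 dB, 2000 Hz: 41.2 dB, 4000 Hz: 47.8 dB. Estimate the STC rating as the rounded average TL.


Given TL values at each frequency:
  125 Hz: 45.7 dB
  250 Hz: 15.1 dB
  500 Hz: 47.6 dB
  1000 Hz: 41.3 dB
  2000 Hz: 41.2 dB
  4000 Hz: 47.8 dB
Formula: STC ~ round(average of TL values)
Sum = 45.7 + 15.1 + 47.6 + 41.3 + 41.2 + 47.8 = 238.7
Average = 238.7 / 6 = 39.78
Rounded: 40

40


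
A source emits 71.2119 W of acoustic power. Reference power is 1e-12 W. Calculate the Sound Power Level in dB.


Given values:
  W = 71.2119 W
  W_ref = 1e-12 W
Formula: SWL = 10 * log10(W / W_ref)
Compute ratio: W / W_ref = 71211900000000
Compute log10: log10(71211900000000) = 13.852553
Multiply: SWL = 10 * 13.852553 = 138.53

138.53 dB


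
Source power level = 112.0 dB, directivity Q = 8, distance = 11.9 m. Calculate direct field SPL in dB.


Given values:
  Lw = 112.0 dB, Q = 8, r = 11.9 m
Formula: SPL = Lw + 10 * log10(Q / (4 * pi * r^2))
Compute 4 * pi * r^2 = 4 * pi * 11.9^2 = 1779.5237
Compute Q / denom = 8 / 1779.5237 = 0.00449558
Compute 10 * log10(0.00449558) = -23.4721
SPL = 112.0 + (-23.4721) = 88.53

88.53 dB


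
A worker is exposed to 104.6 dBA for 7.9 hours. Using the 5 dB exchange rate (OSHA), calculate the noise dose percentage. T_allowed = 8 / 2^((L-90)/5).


Given values:
  L = 104.6 dBA, T = 7.9 hours
Formula: T_allowed = 8 / 2^((L - 90) / 5)
Compute exponent: (104.6 - 90) / 5 = 2.92
Compute 2^(2.92) = 7.568461
T_allowed = 8 / 7.568461 = 1.057018 hours
Dose = (T / T_allowed) * 100
Dose = (7.9 / 1.057018) * 100 = 747.39

747.39 %


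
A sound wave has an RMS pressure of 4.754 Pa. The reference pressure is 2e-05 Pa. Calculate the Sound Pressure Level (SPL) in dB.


Given values:
  p = 4.754 Pa
  p_ref = 2e-05 Pa
Formula: SPL = 20 * log10(p / p_ref)
Compute ratio: p / p_ref = 4.754 / 2e-05 = 237700
Compute log10: log10(237700) = 5.376029
Multiply: SPL = 20 * 5.376029 = 107.52

107.52 dB


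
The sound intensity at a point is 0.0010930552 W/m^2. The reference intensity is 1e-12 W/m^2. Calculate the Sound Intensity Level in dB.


Given values:
  I = 0.0010930552 W/m^2
  I_ref = 1e-12 W/m^2
Formula: SIL = 10 * log10(I / I_ref)
Compute ratio: I / I_ref = 1093055200
Compute log10: log10(1093055200) = 9.038642
Multiply: SIL = 10 * 9.038642 = 90.39

90.39 dB


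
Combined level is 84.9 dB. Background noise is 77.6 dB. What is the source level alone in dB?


Given values:
  L_total = 84.9 dB, L_bg = 77.6 dB
Formula: L_source = 10 * log10(10^(L_total/10) - 10^(L_bg/10))
Convert to linear:
  10^(84.9/10) = 309029543.2514
  10^(77.6/10) = 57543993.7337
Difference: 309029543.2514 - 57543993.7337 = 251485549.5177
L_source = 10 * log10(251485549.5177) = 84.01

84.01 dB


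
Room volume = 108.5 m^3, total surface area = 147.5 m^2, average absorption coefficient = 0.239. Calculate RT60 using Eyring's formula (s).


Given values:
  V = 108.5 m^3, S = 147.5 m^2, alpha = 0.239
Formula: RT60 = 0.161 * V / (-S * ln(1 - alpha))
Compute ln(1 - 0.239) = ln(0.761) = -0.273122
Denominator: -147.5 * -0.273122 = 40.2855
Numerator: 0.161 * 108.5 = 17.4685
RT60 = 17.4685 / 40.2855 = 0.434

0.434 s


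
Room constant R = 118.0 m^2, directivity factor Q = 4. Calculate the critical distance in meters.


Given values:
  R = 118.0 m^2, Q = 4
Formula: d_c = 0.141 * sqrt(Q * R)
Compute Q * R = 4 * 118.0 = 472.0
Compute sqrt(472.0) = 21.7256
d_c = 0.141 * 21.7256 = 3.063

3.063 m


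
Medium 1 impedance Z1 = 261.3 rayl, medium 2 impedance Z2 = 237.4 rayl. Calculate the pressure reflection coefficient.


Given values:
  Z1 = 261.3 rayl, Z2 = 237.4 rayl
Formula: R = (Z2 - Z1) / (Z2 + Z1)
Numerator: Z2 - Z1 = 237.4 - 261.3 = -23.9
Denominator: Z2 + Z1 = 237.4 + 261.3 = 498.7
R = -23.9 / 498.7 = -0.0479

-0.0479


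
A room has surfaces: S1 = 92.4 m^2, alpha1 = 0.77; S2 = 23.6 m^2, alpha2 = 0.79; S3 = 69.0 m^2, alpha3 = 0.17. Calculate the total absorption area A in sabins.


Given surfaces:
  Surface 1: 92.4 * 0.77 = 71.148
  Surface 2: 23.6 * 0.79 = 18.644
  Surface 3: 69.0 * 0.17 = 11.73
Formula: A = sum(Si * alpha_i)
A = 71.148 + 18.644 + 11.73
A = 101.52

101.52 sabins


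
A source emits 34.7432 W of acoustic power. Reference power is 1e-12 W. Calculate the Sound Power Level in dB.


Given values:
  W = 34.7432 W
  W_ref = 1e-12 W
Formula: SWL = 10 * log10(W / W_ref)
Compute ratio: W / W_ref = 34743200000000
Compute log10: log10(34743200000000) = 13.54087
Multiply: SWL = 10 * 13.54087 = 135.41

135.41 dB


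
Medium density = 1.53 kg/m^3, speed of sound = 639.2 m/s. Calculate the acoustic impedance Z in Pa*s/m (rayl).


Given values:
  rho = 1.53 kg/m^3
  c = 639.2 m/s
Formula: Z = rho * c
Z = 1.53 * 639.2
Z = 977.98

977.98 rayl


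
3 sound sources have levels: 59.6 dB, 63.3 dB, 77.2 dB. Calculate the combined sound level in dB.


Formula: L_total = 10 * log10( sum(10^(Li/10)) )
  Source 1: 10^(59.6/10) = 912010.8394
  Source 2: 10^(63.3/10) = 2137962.0895
  Source 3: 10^(77.2/10) = 52480746.025
Sum of linear values = 55530718.9539
L_total = 10 * log10(55530718.9539) = 77.45

77.45 dB


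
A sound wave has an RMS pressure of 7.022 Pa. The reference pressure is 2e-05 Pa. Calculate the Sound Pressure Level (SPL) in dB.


Given values:
  p = 7.022 Pa
  p_ref = 2e-05 Pa
Formula: SPL = 20 * log10(p / p_ref)
Compute ratio: p / p_ref = 7.022 / 2e-05 = 351100
Compute log10: log10(351100) = 5.545431
Multiply: SPL = 20 * 5.545431 = 110.91

110.91 dB


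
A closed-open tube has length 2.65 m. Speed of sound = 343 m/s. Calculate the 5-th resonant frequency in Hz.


Given values:
  Tube type: closed-open, L = 2.65 m, c = 343 m/s, n = 5
Formula: f_n = (2n - 1) * c / (4 * L)
Compute 2n - 1 = 2*5 - 1 = 9
Compute 4 * L = 4 * 2.65 = 10.6
f = 9 * 343 / 10.6
f = 291.23

291.23 Hz


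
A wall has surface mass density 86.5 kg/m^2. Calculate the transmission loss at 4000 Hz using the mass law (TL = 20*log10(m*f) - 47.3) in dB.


Given values:
  m = 86.5 kg/m^2, f = 4000 Hz
Formula: TL = 20 * log10(m * f) - 47.3
Compute m * f = 86.5 * 4000 = 346000.0
Compute log10(346000.0) = 5.539076
Compute 20 * 5.539076 = 110.7815
TL = 110.7815 - 47.3 = 63.48

63.48 dB


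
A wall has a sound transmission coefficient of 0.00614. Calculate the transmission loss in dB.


Given values:
  tau = 0.00614
Formula: TL = 10 * log10(1 / tau)
Compute 1 / tau = 1 / 0.00614 = 162.8664
Compute log10(162.8664) = 2.211831
TL = 10 * 2.211831 = 22.12

22.12 dB


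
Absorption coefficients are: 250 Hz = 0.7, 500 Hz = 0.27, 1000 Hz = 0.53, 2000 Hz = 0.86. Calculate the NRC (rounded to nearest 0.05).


Given values:
  a_250 = 0.7, a_500 = 0.27
  a_1000 = 0.53, a_2000 = 0.86
Formula: NRC = (a250 + a500 + a1000 + a2000) / 4
Sum = 0.7 + 0.27 + 0.53 + 0.86 = 2.36
NRC = 2.36 / 4 = 0.59
Rounded to nearest 0.05: 0.6

0.6


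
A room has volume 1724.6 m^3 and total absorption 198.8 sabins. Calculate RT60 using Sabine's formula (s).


Given values:
  V = 1724.6 m^3
  A = 198.8 sabins
Formula: RT60 = 0.161 * V / A
Numerator: 0.161 * 1724.6 = 277.6606
RT60 = 277.6606 / 198.8 = 1.397

1.397 s


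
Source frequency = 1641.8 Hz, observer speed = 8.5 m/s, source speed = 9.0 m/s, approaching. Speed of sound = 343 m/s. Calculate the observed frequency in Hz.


Given values:
  f_s = 1641.8 Hz, v_o = 8.5 m/s, v_s = 9.0 m/s
  Direction: approaching
Formula: f_o = f_s * (c + v_o) / (c - v_s)
Numerator: c + v_o = 343 + 8.5 = 351.5
Denominator: c - v_s = 343 - 9.0 = 334.0
f_o = 1641.8 * 351.5 / 334.0 = 1727.82

1727.82 Hz


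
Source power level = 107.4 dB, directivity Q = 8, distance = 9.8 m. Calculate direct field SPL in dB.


Given values:
  Lw = 107.4 dB, Q = 8, r = 9.8 m
Formula: SPL = Lw + 10 * log10(Q / (4 * pi * r^2))
Compute 4 * pi * r^2 = 4 * pi * 9.8^2 = 1206.8742
Compute Q / denom = 8 / 1206.8742 = 0.00662869
Compute 10 * log10(0.00662869) = -21.7857
SPL = 107.4 + (-21.7857) = 85.61

85.61 dB


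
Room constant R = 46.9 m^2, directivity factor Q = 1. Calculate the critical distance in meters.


Given values:
  R = 46.9 m^2, Q = 1
Formula: d_c = 0.141 * sqrt(Q * R)
Compute Q * R = 1 * 46.9 = 46.9
Compute sqrt(46.9) = 6.8484
d_c = 0.141 * 6.8484 = 0.966

0.966 m


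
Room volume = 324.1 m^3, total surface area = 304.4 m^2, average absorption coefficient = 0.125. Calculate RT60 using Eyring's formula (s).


Given values:
  V = 324.1 m^3, S = 304.4 m^2, alpha = 0.125
Formula: RT60 = 0.161 * V / (-S * ln(1 - alpha))
Compute ln(1 - 0.125) = ln(0.875) = -0.133531
Denominator: -304.4 * -0.133531 = 40.6468
Numerator: 0.161 * 324.1 = 52.1801
RT60 = 52.1801 / 40.6468 = 1.284

1.284 s


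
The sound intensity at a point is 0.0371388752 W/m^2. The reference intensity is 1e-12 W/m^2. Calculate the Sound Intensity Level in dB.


Given values:
  I = 0.0371388752 W/m^2
  I_ref = 1e-12 W/m^2
Formula: SIL = 10 * log10(I / I_ref)
Compute ratio: I / I_ref = 37138875200
Compute log10: log10(37138875200) = 10.569829
Multiply: SIL = 10 * 10.569829 = 105.7

105.7 dB


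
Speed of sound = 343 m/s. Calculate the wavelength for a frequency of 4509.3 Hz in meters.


Given values:
  c = 343 m/s, f = 4509.3 Hz
Formula: lambda = c / f
lambda = 343 / 4509.3
lambda = 0.0761

0.0761 m


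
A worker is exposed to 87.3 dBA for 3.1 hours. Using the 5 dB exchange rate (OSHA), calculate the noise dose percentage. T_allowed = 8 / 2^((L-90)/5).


Given values:
  L = 87.3 dBA, T = 3.1 hours
Formula: T_allowed = 8 / 2^((L - 90) / 5)
Compute exponent: (87.3 - 90) / 5 = -0.54
Compute 2^(-0.54) = 0.687771
T_allowed = 8 / 0.687771 = 11.631779 hours
Dose = (T / T_allowed) * 100
Dose = (3.1 / 11.631779) * 100 = 26.65

26.65 %


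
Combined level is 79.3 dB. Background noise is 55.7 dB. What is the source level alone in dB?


Given values:
  L_total = 79.3 dB, L_bg = 55.7 dB
Formula: L_source = 10 * log10(10^(L_total/10) - 10^(L_bg/10))
Convert to linear:
  10^(79.3/10) = 85113803.8202
  10^(55.7/10) = 371535.2291
Difference: 85113803.8202 - 371535.2291 = 84742268.5911
L_source = 10 * log10(84742268.5911) = 79.28

79.28 dB


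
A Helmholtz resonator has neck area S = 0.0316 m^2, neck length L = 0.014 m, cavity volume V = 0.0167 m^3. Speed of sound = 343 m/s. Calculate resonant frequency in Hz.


Given values:
  S = 0.0316 m^2, L = 0.014 m, V = 0.0167 m^3, c = 343 m/s
Formula: f = (c / (2*pi)) * sqrt(S / (V * L))
Compute V * L = 0.0167 * 0.014 = 0.0002338
Compute S / (V * L) = 0.0316 / 0.0002338 = 135.1583
Compute sqrt(135.1583) = 11.62576
Compute c / (2*pi) = 343 / 6.283185 = 54.590148
f = 54.590148 * 11.62576 = 634.65

634.65 Hz


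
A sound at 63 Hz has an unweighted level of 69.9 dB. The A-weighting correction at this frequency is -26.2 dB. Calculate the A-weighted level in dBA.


Given values:
  SPL = 69.9 dB
  A-weighting at 63 Hz = -26.2 dB
Formula: L_A = SPL + A_weight
L_A = 69.9 + (-26.2)
L_A = 43.7

43.7 dBA


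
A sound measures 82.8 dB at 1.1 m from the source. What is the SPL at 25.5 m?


Given values:
  SPL1 = 82.8 dB, r1 = 1.1 m, r2 = 25.5 m
Formula: SPL2 = SPL1 - 20 * log10(r2 / r1)
Compute ratio: r2 / r1 = 25.5 / 1.1 = 23.1818
Compute log10: log10(23.1818) = 1.365147
Compute drop: 20 * 1.365147 = 27.3029
SPL2 = 82.8 - 27.3029 = 55.5

55.5 dB


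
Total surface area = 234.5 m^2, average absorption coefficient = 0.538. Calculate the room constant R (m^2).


Given values:
  S = 234.5 m^2, alpha = 0.538
Formula: R = S * alpha / (1 - alpha)
Numerator: 234.5 * 0.538 = 126.161
Denominator: 1 - 0.538 = 0.462
R = 126.161 / 0.462 = 273.08

273.08 m^2


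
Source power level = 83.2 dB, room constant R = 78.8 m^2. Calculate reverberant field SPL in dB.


Given values:
  Lw = 83.2 dB, R = 78.8 m^2
Formula: SPL = Lw + 10 * log10(4 / R)
Compute 4 / R = 4 / 78.8 = 0.050761
Compute 10 * log10(0.050761) = -12.9447
SPL = 83.2 + (-12.9447) = 70.26

70.26 dB


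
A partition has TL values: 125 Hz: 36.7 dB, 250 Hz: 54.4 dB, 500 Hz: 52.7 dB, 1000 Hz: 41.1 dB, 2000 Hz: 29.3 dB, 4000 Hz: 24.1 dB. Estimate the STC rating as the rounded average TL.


Given TL values at each frequency:
  125 Hz: 36.7 dB
  250 Hz: 54.4 dB
  500 Hz: 52.7 dB
  1000 Hz: 41.1 dB
  2000 Hz: 29.3 dB
  4000 Hz: 24.1 dB
Formula: STC ~ round(average of TL values)
Sum = 36.7 + 54.4 + 52.7 + 41.1 + 29.3 + 24.1 = 238.3
Average = 238.3 / 6 = 39.72
Rounded: 40

40


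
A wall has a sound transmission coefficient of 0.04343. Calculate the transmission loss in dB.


Given values:
  tau = 0.04343
Formula: TL = 10 * log10(1 / tau)
Compute 1 / tau = 1 / 0.04343 = 23.0256
Compute log10(23.0256) = 1.362211
TL = 10 * 1.362211 = 13.62

13.62 dB


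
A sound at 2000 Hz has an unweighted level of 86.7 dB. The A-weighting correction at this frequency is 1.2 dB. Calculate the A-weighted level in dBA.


Given values:
  SPL = 86.7 dB
  A-weighting at 2000 Hz = 1.2 dB
Formula: L_A = SPL + A_weight
L_A = 86.7 + (1.2)
L_A = 87.9

87.9 dBA


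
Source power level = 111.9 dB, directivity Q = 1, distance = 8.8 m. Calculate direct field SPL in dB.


Given values:
  Lw = 111.9 dB, Q = 1, r = 8.8 m
Formula: SPL = Lw + 10 * log10(Q / (4 * pi * r^2))
Compute 4 * pi * r^2 = 4 * pi * 8.8^2 = 973.1397
Compute Q / denom = 1 / 973.1397 = 0.0010276
Compute 10 * log10(0.0010276) = -29.8818
SPL = 111.9 + (-29.8818) = 82.02

82.02 dB


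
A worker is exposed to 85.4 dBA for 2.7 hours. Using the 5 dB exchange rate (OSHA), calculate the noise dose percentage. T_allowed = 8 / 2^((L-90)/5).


Given values:
  L = 85.4 dBA, T = 2.7 hours
Formula: T_allowed = 8 / 2^((L - 90) / 5)
Compute exponent: (85.4 - 90) / 5 = -0.92
Compute 2^(-0.92) = 0.528509
T_allowed = 8 / 0.528509 = 15.136923 hours
Dose = (T / T_allowed) * 100
Dose = (2.7 / 15.136923) * 100 = 17.84

17.84 %


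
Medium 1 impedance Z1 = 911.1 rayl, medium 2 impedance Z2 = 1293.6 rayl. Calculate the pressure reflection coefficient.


Given values:
  Z1 = 911.1 rayl, Z2 = 1293.6 rayl
Formula: R = (Z2 - Z1) / (Z2 + Z1)
Numerator: Z2 - Z1 = 1293.6 - 911.1 = 382.5
Denominator: Z2 + Z1 = 1293.6 + 911.1 = 2204.7
R = 382.5 / 2204.7 = 0.1735

0.1735


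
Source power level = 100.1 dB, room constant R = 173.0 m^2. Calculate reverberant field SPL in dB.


Given values:
  Lw = 100.1 dB, R = 173.0 m^2
Formula: SPL = Lw + 10 * log10(4 / R)
Compute 4 / R = 4 / 173.0 = 0.023121
Compute 10 * log10(0.023121) = -16.3599
SPL = 100.1 + (-16.3599) = 83.74

83.74 dB


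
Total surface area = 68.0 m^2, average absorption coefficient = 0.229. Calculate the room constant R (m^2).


Given values:
  S = 68.0 m^2, alpha = 0.229
Formula: R = S * alpha / (1 - alpha)
Numerator: 68.0 * 0.229 = 15.572
Denominator: 1 - 0.229 = 0.771
R = 15.572 / 0.771 = 20.2

20.2 m^2


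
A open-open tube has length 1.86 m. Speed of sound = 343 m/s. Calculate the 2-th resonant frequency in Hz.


Given values:
  Tube type: open-open, L = 1.86 m, c = 343 m/s, n = 2
Formula: f_n = n * c / (2 * L)
Compute 2 * L = 2 * 1.86 = 3.72
f = 2 * 343 / 3.72
f = 184.41

184.41 Hz


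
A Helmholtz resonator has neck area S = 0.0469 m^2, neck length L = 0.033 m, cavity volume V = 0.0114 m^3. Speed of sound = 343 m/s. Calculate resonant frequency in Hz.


Given values:
  S = 0.0469 m^2, L = 0.033 m, V = 0.0114 m^3, c = 343 m/s
Formula: f = (c / (2*pi)) * sqrt(S / (V * L))
Compute V * L = 0.0114 * 0.033 = 0.0003762
Compute S / (V * L) = 0.0469 / 0.0003762 = 124.6677
Compute sqrt(124.6677) = 11.165469
Compute c / (2*pi) = 343 / 6.283185 = 54.590148
f = 54.590148 * 11.165469 = 609.52

609.52 Hz


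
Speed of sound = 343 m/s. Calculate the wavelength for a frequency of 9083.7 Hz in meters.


Given values:
  c = 343 m/s, f = 9083.7 Hz
Formula: lambda = c / f
lambda = 343 / 9083.7
lambda = 0.0378

0.0378 m


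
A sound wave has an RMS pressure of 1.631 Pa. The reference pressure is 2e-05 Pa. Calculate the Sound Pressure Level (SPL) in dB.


Given values:
  p = 1.631 Pa
  p_ref = 2e-05 Pa
Formula: SPL = 20 * log10(p / p_ref)
Compute ratio: p / p_ref = 1.631 / 2e-05 = 81550
Compute log10: log10(81550) = 4.911424
Multiply: SPL = 20 * 4.911424 = 98.23

98.23 dB


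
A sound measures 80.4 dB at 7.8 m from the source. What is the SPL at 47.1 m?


Given values:
  SPL1 = 80.4 dB, r1 = 7.8 m, r2 = 47.1 m
Formula: SPL2 = SPL1 - 20 * log10(r2 / r1)
Compute ratio: r2 / r1 = 47.1 / 7.8 = 6.0385
Compute log10: log10(6.0385) = 0.780929
Compute drop: 20 * 0.780929 = 15.6186
SPL2 = 80.4 - 15.6186 = 64.78

64.78 dB


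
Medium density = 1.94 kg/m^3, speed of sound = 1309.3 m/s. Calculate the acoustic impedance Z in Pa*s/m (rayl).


Given values:
  rho = 1.94 kg/m^3
  c = 1309.3 m/s
Formula: Z = rho * c
Z = 1.94 * 1309.3
Z = 2540.04

2540.04 rayl


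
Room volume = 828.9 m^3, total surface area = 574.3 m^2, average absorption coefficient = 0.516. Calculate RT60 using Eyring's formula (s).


Given values:
  V = 828.9 m^3, S = 574.3 m^2, alpha = 0.516
Formula: RT60 = 0.161 * V / (-S * ln(1 - alpha))
Compute ln(1 - 0.516) = ln(0.484) = -0.72567
Denominator: -574.3 * -0.72567 = 416.7523
Numerator: 0.161 * 828.9 = 133.4529
RT60 = 133.4529 / 416.7523 = 0.32

0.32 s


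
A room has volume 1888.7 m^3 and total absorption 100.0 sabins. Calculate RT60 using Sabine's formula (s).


Given values:
  V = 1888.7 m^3
  A = 100.0 sabins
Formula: RT60 = 0.161 * V / A
Numerator: 0.161 * 1888.7 = 304.0807
RT60 = 304.0807 / 100.0 = 3.041

3.041 s


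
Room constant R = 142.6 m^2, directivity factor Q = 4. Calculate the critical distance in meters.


Given values:
  R = 142.6 m^2, Q = 4
Formula: d_c = 0.141 * sqrt(Q * R)
Compute Q * R = 4 * 142.6 = 570.4
Compute sqrt(570.4) = 23.883
d_c = 0.141 * 23.883 = 3.368

3.368 m


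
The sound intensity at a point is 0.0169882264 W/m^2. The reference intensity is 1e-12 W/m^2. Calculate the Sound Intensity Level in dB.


Given values:
  I = 0.0169882264 W/m^2
  I_ref = 1e-12 W/m^2
Formula: SIL = 10 * log10(I / I_ref)
Compute ratio: I / I_ref = 16988226400
Compute log10: log10(16988226400) = 10.230148
Multiply: SIL = 10 * 10.230148 = 102.3

102.3 dB


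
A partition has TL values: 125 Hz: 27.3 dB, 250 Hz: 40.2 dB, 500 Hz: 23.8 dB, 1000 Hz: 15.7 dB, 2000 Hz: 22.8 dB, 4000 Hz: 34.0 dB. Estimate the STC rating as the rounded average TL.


Given TL values at each frequency:
  125 Hz: 27.3 dB
  250 Hz: 40.2 dB
  500 Hz: 23.8 dB
  1000 Hz: 15.7 dB
  2000 Hz: 22.8 dB
  4000 Hz: 34.0 dB
Formula: STC ~ round(average of TL values)
Sum = 27.3 + 40.2 + 23.8 + 15.7 + 22.8 + 34.0 = 163.8
Average = 163.8 / 6 = 27.3
Rounded: 27

27


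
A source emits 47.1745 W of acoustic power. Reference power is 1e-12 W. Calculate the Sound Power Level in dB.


Given values:
  W = 47.1745 W
  W_ref = 1e-12 W
Formula: SWL = 10 * log10(W / W_ref)
Compute ratio: W / W_ref = 47174500000000
Compute log10: log10(47174500000000) = 13.673707
Multiply: SWL = 10 * 13.673707 = 136.74

136.74 dB


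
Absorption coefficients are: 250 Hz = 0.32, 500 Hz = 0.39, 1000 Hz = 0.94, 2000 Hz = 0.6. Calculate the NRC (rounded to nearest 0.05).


Given values:
  a_250 = 0.32, a_500 = 0.39
  a_1000 = 0.94, a_2000 = 0.6
Formula: NRC = (a250 + a500 + a1000 + a2000) / 4
Sum = 0.32 + 0.39 + 0.94 + 0.6 = 2.25
NRC = 2.25 / 4 = 0.5625
Rounded to nearest 0.05: 0.55

0.55


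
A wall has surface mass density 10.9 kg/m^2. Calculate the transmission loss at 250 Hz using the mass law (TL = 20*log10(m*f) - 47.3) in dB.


Given values:
  m = 10.9 kg/m^2, f = 250 Hz
Formula: TL = 20 * log10(m * f) - 47.3
Compute m * f = 10.9 * 250 = 2725.0
Compute log10(2725.0) = 3.435367
Compute 20 * 3.435367 = 68.7073
TL = 68.7073 - 47.3 = 21.41

21.41 dB


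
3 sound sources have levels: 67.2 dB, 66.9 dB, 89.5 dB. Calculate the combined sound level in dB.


Formula: L_total = 10 * log10( sum(10^(Li/10)) )
  Source 1: 10^(67.2/10) = 5248074.6025
  Source 2: 10^(66.9/10) = 4897788.1937
  Source 3: 10^(89.5/10) = 891250938.1337
Sum of linear values = 901396800.9299
L_total = 10 * log10(901396800.9299) = 89.55

89.55 dB


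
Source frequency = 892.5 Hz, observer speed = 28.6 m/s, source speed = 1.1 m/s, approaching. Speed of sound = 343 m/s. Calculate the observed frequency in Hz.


Given values:
  f_s = 892.5 Hz, v_o = 28.6 m/s, v_s = 1.1 m/s
  Direction: approaching
Formula: f_o = f_s * (c + v_o) / (c - v_s)
Numerator: c + v_o = 343 + 28.6 = 371.6
Denominator: c - v_s = 343 - 1.1 = 341.9
f_o = 892.5 * 371.6 / 341.9 = 970.03

970.03 Hz


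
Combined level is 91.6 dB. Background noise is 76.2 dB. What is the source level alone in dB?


Given values:
  L_total = 91.6 dB, L_bg = 76.2 dB
Formula: L_source = 10 * log10(10^(L_total/10) - 10^(L_bg/10))
Convert to linear:
  10^(91.6/10) = 1445439770.7459
  10^(76.2/10) = 41686938.347
Difference: 1445439770.7459 - 41686938.347 = 1403752832.3989
L_source = 10 * log10(1403752832.3989) = 91.47

91.47 dB


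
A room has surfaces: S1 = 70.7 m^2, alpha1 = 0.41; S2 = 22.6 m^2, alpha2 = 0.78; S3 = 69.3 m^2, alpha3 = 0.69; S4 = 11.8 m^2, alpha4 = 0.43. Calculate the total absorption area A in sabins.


Given surfaces:
  Surface 1: 70.7 * 0.41 = 28.987
  Surface 2: 22.6 * 0.78 = 17.628
  Surface 3: 69.3 * 0.69 = 47.817
  Surface 4: 11.8 * 0.43 = 5.074
Formula: A = sum(Si * alpha_i)
A = 28.987 + 17.628 + 47.817 + 5.074
A = 99.51

99.51 sabins


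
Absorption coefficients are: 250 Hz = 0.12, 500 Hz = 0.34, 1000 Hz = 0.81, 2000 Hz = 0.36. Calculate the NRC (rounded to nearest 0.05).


Given values:
  a_250 = 0.12, a_500 = 0.34
  a_1000 = 0.81, a_2000 = 0.36
Formula: NRC = (a250 + a500 + a1000 + a2000) / 4
Sum = 0.12 + 0.34 + 0.81 + 0.36 = 1.63
NRC = 1.63 / 4 = 0.4075
Rounded to nearest 0.05: 0.4

0.4


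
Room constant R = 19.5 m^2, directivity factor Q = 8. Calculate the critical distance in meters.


Given values:
  R = 19.5 m^2, Q = 8
Formula: d_c = 0.141 * sqrt(Q * R)
Compute Q * R = 8 * 19.5 = 156.0
Compute sqrt(156.0) = 12.49
d_c = 0.141 * 12.49 = 1.761

1.761 m


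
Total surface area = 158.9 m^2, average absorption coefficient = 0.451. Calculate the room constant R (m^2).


Given values:
  S = 158.9 m^2, alpha = 0.451
Formula: R = S * alpha / (1 - alpha)
Numerator: 158.9 * 0.451 = 71.6639
Denominator: 1 - 0.451 = 0.549
R = 71.6639 / 0.549 = 130.54

130.54 m^2


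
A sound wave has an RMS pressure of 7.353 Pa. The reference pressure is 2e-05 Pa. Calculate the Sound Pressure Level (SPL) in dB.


Given values:
  p = 7.353 Pa
  p_ref = 2e-05 Pa
Formula: SPL = 20 * log10(p / p_ref)
Compute ratio: p / p_ref = 7.353 / 2e-05 = 367650
Compute log10: log10(367650) = 5.565435
Multiply: SPL = 20 * 5.565435 = 111.31

111.31 dB


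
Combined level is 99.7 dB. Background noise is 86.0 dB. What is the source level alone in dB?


Given values:
  L_total = 99.7 dB, L_bg = 86.0 dB
Formula: L_source = 10 * log10(10^(L_total/10) - 10^(L_bg/10))
Convert to linear:
  10^(99.7/10) = 9332543007.9699
  10^(86.0/10) = 398107170.5535
Difference: 9332543007.9699 - 398107170.5535 = 8934435837.4164
L_source = 10 * log10(8934435837.4164) = 99.51

99.51 dB


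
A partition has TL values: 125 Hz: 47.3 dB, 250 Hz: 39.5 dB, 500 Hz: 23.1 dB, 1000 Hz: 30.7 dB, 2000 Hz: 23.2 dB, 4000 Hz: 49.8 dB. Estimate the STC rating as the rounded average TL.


Given TL values at each frequency:
  125 Hz: 47.3 dB
  250 Hz: 39.5 dB
  500 Hz: 23.1 dB
  1000 Hz: 30.7 dB
  2000 Hz: 23.2 dB
  4000 Hz: 49.8 dB
Formula: STC ~ round(average of TL values)
Sum = 47.3 + 39.5 + 23.1 + 30.7 + 23.2 + 49.8 = 213.6
Average = 213.6 / 6 = 35.6
Rounded: 36

36


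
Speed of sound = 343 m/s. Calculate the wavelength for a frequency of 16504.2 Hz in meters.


Given values:
  c = 343 m/s, f = 16504.2 Hz
Formula: lambda = c / f
lambda = 343 / 16504.2
lambda = 0.0208

0.0208 m
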